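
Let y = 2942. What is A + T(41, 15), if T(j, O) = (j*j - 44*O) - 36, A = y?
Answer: 3927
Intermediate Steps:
A = 2942
T(j, O) = -36 + j**2 - 44*O (T(j, O) = (j**2 - 44*O) - 36 = -36 + j**2 - 44*O)
A + T(41, 15) = 2942 + (-36 + 41**2 - 44*15) = 2942 + (-36 + 1681 - 660) = 2942 + 985 = 3927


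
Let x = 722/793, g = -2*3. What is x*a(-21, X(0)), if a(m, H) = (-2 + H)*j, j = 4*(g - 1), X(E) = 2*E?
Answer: 40432/793 ≈ 50.986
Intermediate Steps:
g = -6
j = -28 (j = 4*(-6 - 1) = 4*(-7) = -28)
x = 722/793 (x = 722*(1/793) = 722/793 ≈ 0.91047)
a(m, H) = 56 - 28*H (a(m, H) = (-2 + H)*(-28) = 56 - 28*H)
x*a(-21, X(0)) = 722*(56 - 56*0)/793 = 722*(56 - 28*0)/793 = 722*(56 + 0)/793 = (722/793)*56 = 40432/793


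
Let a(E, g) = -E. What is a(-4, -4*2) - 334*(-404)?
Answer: 134940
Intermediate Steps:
a(-4, -4*2) - 334*(-404) = -1*(-4) - 334*(-404) = 4 + 134936 = 134940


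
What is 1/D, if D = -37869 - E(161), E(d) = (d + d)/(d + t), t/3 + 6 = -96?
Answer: -145/5490683 ≈ -2.6408e-5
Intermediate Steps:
t = -306 (t = -18 + 3*(-96) = -18 - 288 = -306)
E(d) = 2*d/(-306 + d) (E(d) = (d + d)/(d - 306) = (2*d)/(-306 + d) = 2*d/(-306 + d))
D = -5490683/145 (D = -37869 - 2*161/(-306 + 161) = -37869 - 2*161/(-145) = -37869 - 2*161*(-1)/145 = -37869 - 1*(-322/145) = -37869 + 322/145 = -5490683/145 ≈ -37867.)
1/D = 1/(-5490683/145) = -145/5490683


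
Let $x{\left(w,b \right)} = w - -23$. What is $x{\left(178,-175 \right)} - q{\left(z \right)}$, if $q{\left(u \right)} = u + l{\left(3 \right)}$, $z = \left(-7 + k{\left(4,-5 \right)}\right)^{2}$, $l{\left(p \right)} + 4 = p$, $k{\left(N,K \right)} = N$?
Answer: $193$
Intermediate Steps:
$l{\left(p \right)} = -4 + p$
$z = 9$ ($z = \left(-7 + 4\right)^{2} = \left(-3\right)^{2} = 9$)
$x{\left(w,b \right)} = 23 + w$ ($x{\left(w,b \right)} = w + 23 = 23 + w$)
$q{\left(u \right)} = -1 + u$ ($q{\left(u \right)} = u + \left(-4 + 3\right) = u - 1 = -1 + u$)
$x{\left(178,-175 \right)} - q{\left(z \right)} = \left(23 + 178\right) - \left(-1 + 9\right) = 201 - 8 = 193$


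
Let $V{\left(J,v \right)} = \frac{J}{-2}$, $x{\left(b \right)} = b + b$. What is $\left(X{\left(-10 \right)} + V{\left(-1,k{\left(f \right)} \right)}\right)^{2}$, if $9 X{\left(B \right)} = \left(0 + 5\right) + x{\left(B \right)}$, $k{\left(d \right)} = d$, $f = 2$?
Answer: $\frac{49}{36} \approx 1.3611$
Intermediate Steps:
$x{\left(b \right)} = 2 b$
$V{\left(J,v \right)} = - \frac{J}{2}$ ($V{\left(J,v \right)} = J \left(- \frac{1}{2}\right) = - \frac{J}{2}$)
$X{\left(B \right)} = \frac{5}{9} + \frac{2 B}{9}$ ($X{\left(B \right)} = \frac{\left(0 + 5\right) + 2 B}{9} = \frac{5 + 2 B}{9} = \frac{5}{9} + \frac{2 B}{9}$)
$\left(X{\left(-10 \right)} + V{\left(-1,k{\left(f \right)} \right)}\right)^{2} = \left(\left(\frac{5}{9} + \frac{2}{9} \left(-10\right)\right) - - \frac{1}{2}\right)^{2} = \left(\left(\frac{5}{9} - \frac{20}{9}\right) + \frac{1}{2}\right)^{2} = \left(- \frac{5}{3} + \frac{1}{2}\right)^{2} = \left(- \frac{7}{6}\right)^{2} = \frac{49}{36}$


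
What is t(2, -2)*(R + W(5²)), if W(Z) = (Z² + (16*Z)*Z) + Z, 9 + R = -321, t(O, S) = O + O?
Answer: 41280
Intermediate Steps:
t(O, S) = 2*O
R = -330 (R = -9 - 321 = -330)
W(Z) = Z + 17*Z² (W(Z) = (Z² + 16*Z²) + Z = 17*Z² + Z = Z + 17*Z²)
t(2, -2)*(R + W(5²)) = (2*2)*(-330 + 5²*(1 + 17*5²)) = 4*(-330 + 25*(1 + 17*25)) = 4*(-330 + 25*(1 + 425)) = 4*(-330 + 25*426) = 4*(-330 + 10650) = 4*10320 = 41280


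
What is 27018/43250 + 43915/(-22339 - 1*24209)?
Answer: -320844943/1006600500 ≈ -0.31874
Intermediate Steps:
27018/43250 + 43915/(-22339 - 1*24209) = 27018*(1/43250) + 43915/(-22339 - 24209) = 13509/21625 + 43915/(-46548) = 13509/21625 + 43915*(-1/46548) = 13509/21625 - 43915/46548 = -320844943/1006600500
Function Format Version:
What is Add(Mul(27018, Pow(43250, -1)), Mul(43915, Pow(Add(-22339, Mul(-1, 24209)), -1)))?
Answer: Rational(-320844943, 1006600500) ≈ -0.31874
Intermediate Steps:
Add(Mul(27018, Pow(43250, -1)), Mul(43915, Pow(Add(-22339, Mul(-1, 24209)), -1))) = Add(Mul(27018, Rational(1, 43250)), Mul(43915, Pow(Add(-22339, -24209), -1))) = Add(Rational(13509, 21625), Mul(43915, Pow(-46548, -1))) = Add(Rational(13509, 21625), Mul(43915, Rational(-1, 46548))) = Add(Rational(13509, 21625), Rational(-43915, 46548)) = Rational(-320844943, 1006600500)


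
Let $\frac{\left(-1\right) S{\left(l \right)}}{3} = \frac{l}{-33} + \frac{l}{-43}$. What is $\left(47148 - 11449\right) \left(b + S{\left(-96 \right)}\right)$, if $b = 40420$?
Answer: $\frac{682256583436}{473} \approx 1.4424 \cdot 10^{9}$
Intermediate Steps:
$S{\left(l \right)} = \frac{76 l}{473}$ ($S{\left(l \right)} = - 3 \left(\frac{l}{-33} + \frac{l}{-43}\right) = - 3 \left(l \left(- \frac{1}{33}\right) + l \left(- \frac{1}{43}\right)\right) = - 3 \left(- \frac{l}{33} - \frac{l}{43}\right) = - 3 \left(- \frac{76 l}{1419}\right) = \frac{76 l}{473}$)
$\left(47148 - 11449\right) \left(b + S{\left(-96 \right)}\right) = \left(47148 - 11449\right) \left(40420 + \frac{76}{473} \left(-96\right)\right) = 35699 \left(40420 - \frac{7296}{473}\right) = 35699 \cdot \frac{19111364}{473} = \frac{682256583436}{473}$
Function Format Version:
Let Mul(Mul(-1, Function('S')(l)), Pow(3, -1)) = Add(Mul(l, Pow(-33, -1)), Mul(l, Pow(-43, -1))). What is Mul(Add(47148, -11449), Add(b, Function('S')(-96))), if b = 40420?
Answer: Rational(682256583436, 473) ≈ 1.4424e+9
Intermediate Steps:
Function('S')(l) = Mul(Rational(76, 473), l) (Function('S')(l) = Mul(-3, Add(Mul(l, Pow(-33, -1)), Mul(l, Pow(-43, -1)))) = Mul(-3, Add(Mul(l, Rational(-1, 33)), Mul(l, Rational(-1, 43)))) = Mul(-3, Add(Mul(Rational(-1, 33), l), Mul(Rational(-1, 43), l))) = Mul(-3, Mul(Rational(-76, 1419), l)) = Mul(Rational(76, 473), l))
Mul(Add(47148, -11449), Add(b, Function('S')(-96))) = Mul(Add(47148, -11449), Add(40420, Mul(Rational(76, 473), -96))) = Mul(35699, Add(40420, Rational(-7296, 473))) = Mul(35699, Rational(19111364, 473)) = Rational(682256583436, 473)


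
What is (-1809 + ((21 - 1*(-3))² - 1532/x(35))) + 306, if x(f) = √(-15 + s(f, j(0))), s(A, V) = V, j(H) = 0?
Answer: -927 + 1532*I*√15/15 ≈ -927.0 + 395.56*I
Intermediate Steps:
x(f) = I*√15 (x(f) = √(-15 + 0) = √(-15) = I*√15)
(-1809 + ((21 - 1*(-3))² - 1532/x(35))) + 306 = (-1809 + ((21 - 1*(-3))² - 1532/(I*√15))) + 306 = (-1809 + ((21 + 3)² - 1532*(-I*√15/15))) + 306 = (-1809 + (24² - (-1532)*I*√15/15)) + 306 = (-1809 + (576 + 1532*I*√15/15)) + 306 = (-1233 + 1532*I*√15/15) + 306 = -927 + 1532*I*√15/15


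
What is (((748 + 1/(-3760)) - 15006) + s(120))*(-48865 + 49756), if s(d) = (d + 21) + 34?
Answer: -47180304171/3760 ≈ -1.2548e+7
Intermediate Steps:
s(d) = 55 + d (s(d) = (21 + d) + 34 = 55 + d)
(((748 + 1/(-3760)) - 15006) + s(120))*(-48865 + 49756) = (((748 + 1/(-3760)) - 15006) + (55 + 120))*(-48865 + 49756) = (((748 - 1/3760) - 15006) + 175)*891 = ((2812479/3760 - 15006) + 175)*891 = (-53610081/3760 + 175)*891 = -52952081/3760*891 = -47180304171/3760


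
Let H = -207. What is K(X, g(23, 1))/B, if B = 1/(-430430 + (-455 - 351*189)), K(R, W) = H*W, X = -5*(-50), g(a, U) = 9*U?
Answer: 926328312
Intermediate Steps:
X = 250
K(R, W) = -207*W
B = -1/497224 (B = 1/(-430430 + (-455 - 66339)) = 1/(-430430 - 66794) = 1/(-497224) = -1/497224 ≈ -2.0112e-6)
K(X, g(23, 1))/B = (-1863)/(-1/497224) = -207*9*(-497224) = -1863*(-497224) = 926328312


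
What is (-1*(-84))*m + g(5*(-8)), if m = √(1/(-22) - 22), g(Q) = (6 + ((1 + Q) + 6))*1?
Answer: -27 + 42*I*√10670/11 ≈ -27.0 + 394.4*I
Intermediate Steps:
g(Q) = 13 + Q (g(Q) = (6 + (7 + Q))*1 = (13 + Q)*1 = 13 + Q)
m = I*√10670/22 (m = √(-1/22 - 22) = √(-485/22) = I*√10670/22 ≈ 4.6953*I)
(-1*(-84))*m + g(5*(-8)) = (-1*(-84))*(I*√10670/22) + (13 + 5*(-8)) = 84*(I*√10670/22) + (13 - 40) = 42*I*√10670/11 - 27 = -27 + 42*I*√10670/11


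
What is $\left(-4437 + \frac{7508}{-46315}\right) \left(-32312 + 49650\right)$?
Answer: $- \frac{3563083192094}{46315} \approx -7.6931 \cdot 10^{7}$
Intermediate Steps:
$\left(-4437 + \frac{7508}{-46315}\right) \left(-32312 + 49650\right) = \left(-4437 + 7508 \left(- \frac{1}{46315}\right)\right) 17338 = \left(-4437 - \frac{7508}{46315}\right) 17338 = \left(- \frac{205507163}{46315}\right) 17338 = - \frac{3563083192094}{46315}$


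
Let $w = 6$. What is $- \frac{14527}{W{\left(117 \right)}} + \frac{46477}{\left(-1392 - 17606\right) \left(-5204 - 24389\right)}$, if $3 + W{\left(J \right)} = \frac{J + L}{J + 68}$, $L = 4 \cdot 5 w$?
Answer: $\frac{377732675966404}{44695521213} \approx 8451.3$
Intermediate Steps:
$L = 120$ ($L = 4 \cdot 5 \cdot 6 = 20 \cdot 6 = 120$)
$W{\left(J \right)} = -3 + \frac{120 + J}{68 + J}$ ($W{\left(J \right)} = -3 + \frac{J + 120}{J + 68} = -3 + \frac{120 + J}{68 + J}$)
$- \frac{14527}{W{\left(117 \right)}} + \frac{46477}{\left(-1392 - 17606\right) \left(-5204 - 24389\right)} = - \frac{14527}{2 \frac{1}{68 + 117} \left(-42 - 117\right)} + \frac{46477}{\left(-1392 - 17606\right) \left(-5204 - 24389\right)} = - \frac{14527}{2 \cdot \frac{1}{185} \left(-42 - 117\right)} + \frac{46477}{\left(-18998\right) \left(-29593\right)} = - \frac{14527}{2 \cdot \frac{1}{185} \left(-159\right)} + \frac{46477}{562207814} = - \frac{14527}{- \frac{318}{185}} + 46477 \cdot \frac{1}{562207814} = \left(-14527\right) \left(- \frac{185}{318}\right) + \frac{46477}{562207814} = \frac{2687495}{318} + \frac{46477}{562207814} = \frac{377732675966404}{44695521213}$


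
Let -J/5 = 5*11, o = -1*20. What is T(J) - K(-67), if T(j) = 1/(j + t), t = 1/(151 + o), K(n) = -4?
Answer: 143965/36024 ≈ 3.9964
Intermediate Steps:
o = -20
J = -275 (J = -25*11 = -5*55 = -275)
t = 1/131 (t = 1/(151 - 20) = 1/131 ≈ 0.0076336)
T(j) = 1/(1/131 + j) (T(j) = 1/(j + 1/131) = 1/(1/131 + j))
T(J) - K(-67) = 131/(1 + 131*(-275)) - 1*(-4) = 131/(1 - 36025) + 4 = 131/(-36024) + 4 = 131*(-1/36024) + 4 = -131/36024 + 4 = 143965/36024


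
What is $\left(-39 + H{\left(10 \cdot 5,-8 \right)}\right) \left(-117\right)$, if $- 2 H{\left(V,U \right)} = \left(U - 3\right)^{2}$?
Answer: $\frac{23283}{2} \approx 11642.0$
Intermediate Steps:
$H{\left(V,U \right)} = - \frac{\left(-3 + U\right)^{2}}{2}$ ($H{\left(V,U \right)} = - \frac{\left(U - 3\right)^{2}}{2} = - \frac{\left(-3 + U\right)^{2}}{2}$)
$\left(-39 + H{\left(10 \cdot 5,-8 \right)}\right) \left(-117\right) = \left(-39 - \frac{\left(-3 - 8\right)^{2}}{2}\right) \left(-117\right) = \left(-39 - \frac{\left(-11\right)^{2}}{2}\right) \left(-117\right) = \left(-39 - \frac{121}{2}\right) \left(-117\right) = \left(- \frac{199}{2}\right) \left(-117\right) = \frac{23283}{2}$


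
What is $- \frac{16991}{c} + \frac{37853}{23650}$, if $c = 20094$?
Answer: $\frac{89695258}{118805775} \approx 0.75497$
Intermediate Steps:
$- \frac{16991}{c} + \frac{37853}{23650} = - \frac{16991}{20094} + \frac{37853}{23650} = \frac{89695258}{118805775}$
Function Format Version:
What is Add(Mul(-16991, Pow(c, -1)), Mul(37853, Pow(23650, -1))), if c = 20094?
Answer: Rational(89695258, 118805775) ≈ 0.75497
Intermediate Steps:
Add(Mul(-16991, Pow(c, -1)), Mul(37853, Pow(23650, -1))) = Add(Mul(-16991, Pow(20094, -1)), Mul(37853, Pow(23650, -1))) = Add(Mul(-16991, Rational(1, 20094)), Mul(37853, Rational(1, 23650))) = Add(Rational(-16991, 20094), Rational(37853, 23650)) = Rational(89695258, 118805775)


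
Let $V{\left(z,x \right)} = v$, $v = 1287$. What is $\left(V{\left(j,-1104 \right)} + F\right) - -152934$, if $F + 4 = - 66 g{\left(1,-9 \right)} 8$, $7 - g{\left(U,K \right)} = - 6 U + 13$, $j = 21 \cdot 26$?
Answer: $154217$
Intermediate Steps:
$j = 546$
$g{\left(U,K \right)} = -6 + 6 U$ ($g{\left(U,K \right)} = 7 - \left(- 6 U + 13\right) = 7 - \left(13 - 6 U\right) = 7 + \left(-13 + 6 U\right) = -6 + 6 U$)
$F = -4$ ($F = -4 + - 66 \left(-6 + 6 \cdot 1\right) 8 = -4 + - 66 \left(-6 + 6\right) 8 = -4 + \left(-66\right) 0 \cdot 8 = -4 + 0 \cdot 8 = -4 + 0 = -4$)
$V{\left(z,x \right)} = 1287$
$\left(V{\left(j,-1104 \right)} + F\right) - -152934 = \left(1287 - 4\right) - -152934 = 1283 + 152934 = 154217$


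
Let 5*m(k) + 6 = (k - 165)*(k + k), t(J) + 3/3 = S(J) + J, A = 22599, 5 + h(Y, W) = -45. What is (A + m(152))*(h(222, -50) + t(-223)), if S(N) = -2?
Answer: -30094212/5 ≈ -6.0188e+6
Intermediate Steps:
h(Y, W) = -50 (h(Y, W) = -5 - 45 = -50)
t(J) = -3 + J (t(J) = -1 + (-2 + J) = -3 + J)
m(k) = -6/5 + 2*k*(-165 + k)/5 (m(k) = -6/5 + ((k - 165)*(k + k))/5 = -6/5 + ((-165 + k)*(2*k))/5 = -6/5 + (2*k*(-165 + k))/5 = -6/5 + 2*k*(-165 + k)/5)
(A + m(152))*(h(222, -50) + t(-223)) = (22599 + (-6/5 - 66*152 + (⅖)*152²))*(-50 + (-3 - 223)) = (22599 + (-6/5 - 10032 + (⅖)*23104))*(-50 - 226) = (22599 + (-6/5 - 10032 + 46208/5))*(-276) = (22599 - 3958/5)*(-276) = (109037/5)*(-276) = -30094212/5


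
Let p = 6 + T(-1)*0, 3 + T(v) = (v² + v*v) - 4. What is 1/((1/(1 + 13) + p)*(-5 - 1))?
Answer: -7/255 ≈ -0.027451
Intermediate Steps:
T(v) = -7 + 2*v² (T(v) = -3 + ((v² + v*v) - 4) = -3 + ((v² + v²) - 4) = -3 + (2*v² - 4) = -3 + (-4 + 2*v²) = -7 + 2*v²)
p = 6 (p = 6 + (-7 + 2*(-1)²)*0 = 6 + (-7 + 2*1)*0 = 6 + (-7 + 2)*0 = 6 - 5*0 = 6 + 0 = 6)
1/((1/(1 + 13) + p)*(-5 - 1)) = 1/((1/(1 + 13) + 6)*(-5 - 1)) = 1/((1/14 + 6)*(-6)) = 1/((85/14)*(-6)) = 1/(-255/7) = -7/255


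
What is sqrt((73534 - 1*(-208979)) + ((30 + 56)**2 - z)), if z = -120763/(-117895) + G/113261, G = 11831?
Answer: sqrt(51690598900023288763380365)/13352905595 ≈ 538.43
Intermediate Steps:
z = 15072553888/13352905595 (z = -120763/(-117895) + 11831/113261 = -120763*(-1/117895) + 11831*(1/113261) = 120763/117895 + 11831/113261 = 15072553888/13352905595 ≈ 1.1288)
sqrt((73534 - 1*(-208979)) + ((30 + 56)**2 - z)) = sqrt((73534 - 1*(-208979)) + ((30 + 56)**2 - 1*15072553888/13352905595)) = sqrt((73534 + 208979) + (86**2 - 15072553888/13352905595)) = sqrt(282513 + (7396 - 15072553888/13352905595)) = sqrt(282513 + 98743017226732/13352905595) = sqrt(3871112435586967/13352905595) = sqrt(51690598900023288763380365)/13352905595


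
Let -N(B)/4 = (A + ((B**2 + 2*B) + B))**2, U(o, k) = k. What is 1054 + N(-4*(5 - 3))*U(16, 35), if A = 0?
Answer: -222946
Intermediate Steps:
N(B) = -4*(B**2 + 3*B)**2 (N(B) = -4*(0 + ((B**2 + 2*B) + B))**2 = -4*(0 + (B**2 + 3*B))**2 = -4*(B**2 + 3*B)**2)
1054 + N(-4*(5 - 3))*U(16, 35) = 1054 - 4*(-4*(5 - 3))**2*(3 - 4*(5 - 3))**2*35 = 1054 - 4*(-4*2)**2*(3 - 4*2)**2*35 = 1054 - 4*(-8)**2*(3 - 8)**2*35 = 1054 - 4*64*(-5)**2*35 = 1054 - 4*64*25*35 = 1054 - 6400*35 = 1054 - 224000 = -222946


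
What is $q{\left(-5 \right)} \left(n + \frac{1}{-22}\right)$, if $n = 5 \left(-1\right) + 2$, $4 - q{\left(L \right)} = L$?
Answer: $- \frac{603}{22} \approx -27.409$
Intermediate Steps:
$q{\left(L \right)} = 4 - L$
$n = -3$ ($n = -5 + 2 = -3$)
$q{\left(-5 \right)} \left(n + \frac{1}{-22}\right) = \left(4 - -5\right) \left(-3 + \frac{1}{-22}\right) = \left(4 + 5\right) \left(-3 - \frac{1}{22}\right) = 9 \left(- \frac{67}{22}\right) = - \frac{603}{22}$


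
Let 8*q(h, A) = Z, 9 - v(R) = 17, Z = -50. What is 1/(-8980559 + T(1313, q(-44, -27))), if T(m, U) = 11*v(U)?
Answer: -1/8980647 ≈ -1.1135e-7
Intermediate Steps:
v(R) = -8 (v(R) = 9 - 1*17 = 9 - 17 = -8)
q(h, A) = -25/4 (q(h, A) = (1/8)*(-50) = -25/4)
T(m, U) = -88 (T(m, U) = 11*(-8) = -88)
1/(-8980559 + T(1313, q(-44, -27))) = 1/(-8980559 - 88) = 1/(-8980647) = -1/8980647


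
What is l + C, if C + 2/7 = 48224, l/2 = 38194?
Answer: 872282/7 ≈ 1.2461e+5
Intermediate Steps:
l = 76388 (l = 2*38194 = 76388)
C = 337566/7 (C = -2/7 + 48224 = 337566/7 ≈ 48224.)
l + C = 76388 + 337566/7 = 872282/7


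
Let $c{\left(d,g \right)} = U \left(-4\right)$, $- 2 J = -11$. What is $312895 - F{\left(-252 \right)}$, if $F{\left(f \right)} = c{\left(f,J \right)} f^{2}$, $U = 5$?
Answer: $1582975$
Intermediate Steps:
$J = \frac{11}{2}$ ($J = \left(- \frac{1}{2}\right) \left(-11\right) = \frac{11}{2} \approx 5.5$)
$c{\left(d,g \right)} = -20$ ($c{\left(d,g \right)} = 5 \left(-4\right) = -20$)
$F{\left(f \right)} = - 20 f^{2}$
$312895 - F{\left(-252 \right)} = 312895 - - 20 \left(-252\right)^{2} = 312895 - \left(-20\right) 63504 = 312895 - -1270080 = 312895 + 1270080 = 1582975$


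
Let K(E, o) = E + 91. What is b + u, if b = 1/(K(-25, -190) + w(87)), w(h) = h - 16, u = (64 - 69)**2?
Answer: 3426/137 ≈ 25.007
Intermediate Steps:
u = 25 (u = (-5)**2 = 25)
w(h) = -16 + h
K(E, o) = 91 + E
b = 1/137 (b = 1/((91 - 25) + (-16 + 87)) = 1/(66 + 71) = 1/137 ≈ 0.0072993)
b + u = 1/137 + 25 = 3426/137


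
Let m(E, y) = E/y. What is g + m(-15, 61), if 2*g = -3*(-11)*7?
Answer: 14061/122 ≈ 115.25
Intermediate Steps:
g = 231/2 (g = (-3*(-11)*7)/2 = (33*7)/2 = (1/2)*231 = 231/2 ≈ 115.50)
g + m(-15, 61) = 231/2 - 15/61 = 14061/122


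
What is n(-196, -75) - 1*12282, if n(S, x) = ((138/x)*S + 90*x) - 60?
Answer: -468284/25 ≈ -18731.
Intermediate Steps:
n(S, x) = -60 + 90*x + 138*S/x (n(S, x) = (138*S/x + 90*x) - 60 = (90*x + 138*S/x) - 60 = -60 + 90*x + 138*S/x)
n(-196, -75) - 1*12282 = (-60 + 90*(-75) + 138*(-196)/(-75)) - 1*12282 = (-60 - 6750 + 138*(-196)*(-1/75)) - 12282 = (-60 - 6750 + 9016/25) - 12282 = -161234/25 - 12282 = -468284/25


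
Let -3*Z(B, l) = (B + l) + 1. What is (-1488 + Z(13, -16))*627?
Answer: -932558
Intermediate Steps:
Z(B, l) = -1/3 - B/3 - l/3 (Z(B, l) = -((B + l) + 1)/3 = -(1 + B + l)/3 = -1/3 - B/3 - l/3)
(-1488 + Z(13, -16))*627 = (-1488 + (-1/3 - 1/3*13 - 1/3*(-16)))*627 = (-1488 + (-1/3 - 13/3 + 16/3))*627 = (-1488 + 2/3)*627 = -4462/3*627 = -932558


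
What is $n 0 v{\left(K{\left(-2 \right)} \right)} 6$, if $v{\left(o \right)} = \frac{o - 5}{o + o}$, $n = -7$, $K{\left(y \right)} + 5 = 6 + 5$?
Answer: $0$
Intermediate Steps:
$K{\left(y \right)} = 6$ ($K{\left(y \right)} = -5 + \left(6 + 5\right) = -5 + 11 = 6$)
$v{\left(o \right)} = \frac{-5 + o}{2 o}$
$n 0 v{\left(K{\left(-2 \right)} \right)} 6 = - 7 \cdot 0 \frac{-5 + 6}{2 \cdot 6} \cdot 6 = - 7 \cdot 0 \cdot \frac{1}{2} \cdot \frac{1}{6} \cdot 1 \cdot 6 = - 7 \cdot 0 \cdot \frac{1}{12} \cdot 6 = \left(-7\right) 0 \cdot 6 = 0 \cdot 6 = 0$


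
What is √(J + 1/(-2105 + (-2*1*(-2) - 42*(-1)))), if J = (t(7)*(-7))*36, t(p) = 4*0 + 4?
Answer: I*√4273398907/2059 ≈ 31.749*I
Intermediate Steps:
t(p) = 4 (t(p) = 0 + 4 = 4)
J = -1008 (J = (4*(-7))*36 = -28*36 = -1008)
√(J + 1/(-2105 + (-2*1*(-2) - 42*(-1)))) = √(-1008 + 1/(-2105 + (-2*1*(-2) - 42*(-1)))) = √(-1008 + 1/(-2105 + (-2*(-2) + 42))) = √(-1008 + 1/(-2105 + (4 + 42))) = √(-1008 + 1/(-2105 + 46)) = √(-1008 + 1/(-2059)) = √(-1008 - 1/2059) = √(-2075473/2059) = I*√4273398907/2059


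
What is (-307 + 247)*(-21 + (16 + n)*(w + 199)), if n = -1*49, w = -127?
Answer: 143820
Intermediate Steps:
n = -49
(-307 + 247)*(-21 + (16 + n)*(w + 199)) = (-307 + 247)*(-21 + (16 - 49)*(-127 + 199)) = -60*(-21 - 33*72) = -60*(-21 - 2376) = -60*(-2397) = 143820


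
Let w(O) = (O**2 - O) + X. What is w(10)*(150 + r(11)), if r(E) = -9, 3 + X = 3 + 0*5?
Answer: 12690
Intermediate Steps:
X = 0 (X = -3 + (3 + 0*5) = -3 + (3 + 0) = -3 + 3 = 0)
w(O) = O**2 - O (w(O) = (O**2 - O) + 0 = O**2 - O)
w(10)*(150 + r(11)) = (10*(-1 + 10))*(150 - 9) = (10*9)*141 = 90*141 = 12690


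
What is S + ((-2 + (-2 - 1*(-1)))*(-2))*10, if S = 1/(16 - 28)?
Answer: 719/12 ≈ 59.917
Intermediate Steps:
S = -1/12 (S = 1/(-12) = -1/12 ≈ -0.083333)
S + ((-2 + (-2 - 1*(-1)))*(-2))*10 = -1/12 + ((-2 + (-2 - 1*(-1)))*(-2))*10 = -1/12 + ((-2 + (-2 + 1))*(-2))*10 = -1/12 + ((-2 - 1)*(-2))*10 = -1/12 - 3*(-2)*10 = -1/12 + 6*10 = -1/12 + 60 = 719/12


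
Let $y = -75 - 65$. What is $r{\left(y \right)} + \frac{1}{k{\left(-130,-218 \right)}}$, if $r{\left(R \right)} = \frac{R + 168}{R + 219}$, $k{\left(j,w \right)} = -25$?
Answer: $\frac{621}{1975} \approx 0.31443$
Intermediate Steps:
$y = -140$ ($y = -75 - 65 = -140$)
$r{\left(R \right)} = \frac{168 + R}{219 + R}$
$r{\left(y \right)} + \frac{1}{k{\left(-130,-218 \right)}} = \frac{168 - 140}{219 - 140} + \frac{1}{-25} = \frac{1}{79} \cdot 28 - \frac{1}{25} = \frac{28}{79} - \frac{1}{25} = \frac{621}{1975}$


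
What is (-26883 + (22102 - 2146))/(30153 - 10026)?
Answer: -2309/6709 ≈ -0.34416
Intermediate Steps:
(-26883 + (22102 - 2146))/(30153 - 10026) = (-26883 + 19956)/20127 = -6927*1/20127 = -2309/6709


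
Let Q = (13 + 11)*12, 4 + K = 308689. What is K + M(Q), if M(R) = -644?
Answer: 308041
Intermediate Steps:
K = 308685 (K = -4 + 308689 = 308685)
Q = 288 (Q = 24*12 = 288)
K + M(Q) = 308685 - 644 = 308041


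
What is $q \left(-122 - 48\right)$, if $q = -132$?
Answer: $22440$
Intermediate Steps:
$q \left(-122 - 48\right) = - 132 \left(-122 - 48\right) = \left(-132\right) \left(-170\right) = 22440$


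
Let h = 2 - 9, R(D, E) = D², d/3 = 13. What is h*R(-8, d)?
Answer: -448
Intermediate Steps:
d = 39 (d = 3*13 = 39)
h = -7
h*R(-8, d) = -7*(-8)² = -7*64 = -448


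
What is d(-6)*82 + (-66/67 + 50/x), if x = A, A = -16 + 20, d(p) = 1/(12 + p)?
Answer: 10123/402 ≈ 25.182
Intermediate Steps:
A = 4
x = 4
d(-6)*82 + (-66/67 + 50/x) = 82/(12 - 6) + (-66/67 + 50/4) = 82/6 + (-66*1/67 + 50*(¼)) = (⅙)*82 + (-66/67 + 25/2) = 41/3 + 1543/134 = 10123/402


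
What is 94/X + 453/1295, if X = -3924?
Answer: 827921/2540790 ≈ 0.32585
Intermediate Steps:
94/X + 453/1295 = 94/(-3924) + 453/1295 = 94*(-1/3924) + 453*(1/1295) = -47/1962 + 453/1295 = 827921/2540790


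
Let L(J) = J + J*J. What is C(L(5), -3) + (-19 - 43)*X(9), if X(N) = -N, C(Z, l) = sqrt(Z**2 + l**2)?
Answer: 558 + 3*sqrt(101) ≈ 588.15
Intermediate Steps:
L(J) = J + J**2
C(L(5), -3) + (-19 - 43)*X(9) = sqrt((5*(1 + 5))**2 + (-3)**2) + (-19 - 43)*(-1*9) = sqrt((5*6)**2 + 9) - 62*(-9) = sqrt(30**2 + 9) + 558 = sqrt(900 + 9) + 558 = sqrt(909) + 558 = 3*sqrt(101) + 558 = 558 + 3*sqrt(101)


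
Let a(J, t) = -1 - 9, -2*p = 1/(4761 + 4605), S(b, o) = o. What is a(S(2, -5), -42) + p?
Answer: -187321/18732 ≈ -10.000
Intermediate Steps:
p = -1/18732 (p = -1/(2*(4761 + 4605)) = -½/9366 = -½*1/9366 = -1/18732 ≈ -5.3385e-5)
a(J, t) = -10
a(S(2, -5), -42) + p = -10 - 1/18732 = -187321/18732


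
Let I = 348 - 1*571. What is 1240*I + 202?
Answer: -276318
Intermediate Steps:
I = -223 (I = 348 - 571 = -223)
1240*I + 202 = 1240*(-223) + 202 = -276520 + 202 = -276318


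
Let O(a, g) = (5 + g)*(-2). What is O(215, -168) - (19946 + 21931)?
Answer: -41551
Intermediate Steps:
O(a, g) = -10 - 2*g
O(215, -168) - (19946 + 21931) = (-10 - 2*(-168)) - (19946 + 21931) = (-10 + 336) - 1*41877 = 326 - 41877 = -41551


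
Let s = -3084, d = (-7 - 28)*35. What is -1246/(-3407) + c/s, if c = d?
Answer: 8016239/10507188 ≈ 0.76293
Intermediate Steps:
d = -1225 (d = -35*35 = -1225)
c = -1225
-1246/(-3407) + c/s = -1246/(-3407) - 1225/(-3084) = -1246*(-1/3407) - 1225*(-1/3084) = 1246/3407 + 1225/3084 = 8016239/10507188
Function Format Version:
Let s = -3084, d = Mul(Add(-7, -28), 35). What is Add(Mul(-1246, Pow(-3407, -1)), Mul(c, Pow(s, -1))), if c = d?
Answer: Rational(8016239, 10507188) ≈ 0.76293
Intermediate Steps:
d = -1225 (d = Mul(-35, 35) = -1225)
c = -1225
Add(Mul(-1246, Pow(-3407, -1)), Mul(c, Pow(s, -1))) = Add(Mul(-1246, Pow(-3407, -1)), Mul(-1225, Pow(-3084, -1))) = Add(Mul(-1246, Rational(-1, 3407)), Mul(-1225, Rational(-1, 3084))) = Add(Rational(1246, 3407), Rational(1225, 3084)) = Rational(8016239, 10507188)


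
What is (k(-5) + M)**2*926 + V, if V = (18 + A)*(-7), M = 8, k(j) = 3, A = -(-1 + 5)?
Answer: 111948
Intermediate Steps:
A = -4 (A = -1*4 = -4)
V = -98 (V = (18 - 4)*(-7) = 14*(-7) = -98)
(k(-5) + M)**2*926 + V = (3 + 8)**2*926 - 98 = 11**2*926 - 98 = 121*926 - 98 = 112046 - 98 = 111948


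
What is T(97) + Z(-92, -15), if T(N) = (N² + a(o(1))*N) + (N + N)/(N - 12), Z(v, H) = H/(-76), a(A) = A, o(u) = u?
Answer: 61424779/6460 ≈ 9508.5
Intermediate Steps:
Z(v, H) = -H/76 (Z(v, H) = H*(-1/76) = -H/76)
T(N) = N + N² + 2*N/(-12 + N) (T(N) = (N² + 1*N) + (N + N)/(N - 12) = (N² + N) + (2*N)/(-12 + N) = (N + N²) + 2*N/(-12 + N) = N + N² + 2*N/(-12 + N))
T(97) + Z(-92, -15) = 97*(-10 + 97² - 11*97)/(-12 + 97) - 1/76*(-15) = 97*(-10 + 9409 - 1067)/85 + 15/76 = 97*(1/85)*8332 + 15/76 = 808204/85 + 15/76 = 61424779/6460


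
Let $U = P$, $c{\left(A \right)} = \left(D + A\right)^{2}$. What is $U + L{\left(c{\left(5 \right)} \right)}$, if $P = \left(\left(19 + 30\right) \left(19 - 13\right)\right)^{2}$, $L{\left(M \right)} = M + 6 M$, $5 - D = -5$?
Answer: $88011$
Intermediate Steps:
$D = 10$ ($D = 5 - -5 = 5 + 5 = 10$)
$c{\left(A \right)} = \left(10 + A\right)^{2}$
$L{\left(M \right)} = 7 M$
$P = 86436$ ($P = \left(49 \cdot 6\right)^{2} = 294^{2} = 86436$)
$U = 86436$
$U + L{\left(c{\left(5 \right)} \right)} = 86436 + 7 \left(10 + 5\right)^{2} = 86436 + 7 \cdot 15^{2} = 86436 + 7 \cdot 225 = 86436 + 1575 = 88011$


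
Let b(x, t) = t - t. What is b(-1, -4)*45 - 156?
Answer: -156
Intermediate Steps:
b(x, t) = 0
b(-1, -4)*45 - 156 = 0*45 - 156 = 0 - 156 = -156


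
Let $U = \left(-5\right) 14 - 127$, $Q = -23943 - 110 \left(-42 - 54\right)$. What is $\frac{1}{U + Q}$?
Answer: $- \frac{1}{13580} \approx -7.3638 \cdot 10^{-5}$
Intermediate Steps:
$Q = -13383$ ($Q = -23943 - -10560 = -23943 + 10560 = -13383$)
$U = -197$ ($U = -70 - 127 = -197$)
$\frac{1}{U + Q} = \frac{1}{-197 - 13383} = \frac{1}{-13580} = - \frac{1}{13580}$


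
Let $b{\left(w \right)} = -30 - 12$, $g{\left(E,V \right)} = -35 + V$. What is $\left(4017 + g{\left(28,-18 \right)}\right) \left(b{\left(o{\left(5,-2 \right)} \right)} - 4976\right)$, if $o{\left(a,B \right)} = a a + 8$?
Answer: $-19891352$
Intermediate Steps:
$o{\left(a,B \right)} = 8 + a^{2}$ ($o{\left(a,B \right)} = a^{2} + 8 = 8 + a^{2}$)
$b{\left(w \right)} = -42$ ($b{\left(w \right)} = -30 - 12 = -42$)
$\left(4017 + g{\left(28,-18 \right)}\right) \left(b{\left(o{\left(5,-2 \right)} \right)} - 4976\right) = \left(4017 - 53\right) \left(-42 - 4976\right) = \left(4017 - 53\right) \left(-5018\right) = 3964 \left(-5018\right) = -19891352$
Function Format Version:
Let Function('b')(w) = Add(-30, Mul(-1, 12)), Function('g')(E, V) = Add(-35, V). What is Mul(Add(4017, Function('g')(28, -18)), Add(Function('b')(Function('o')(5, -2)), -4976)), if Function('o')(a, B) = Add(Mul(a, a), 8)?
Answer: -19891352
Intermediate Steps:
Function('o')(a, B) = Add(8, Pow(a, 2)) (Function('o')(a, B) = Add(Pow(a, 2), 8) = Add(8, Pow(a, 2)))
Function('b')(w) = -42 (Function('b')(w) = Add(-30, -12) = -42)
Mul(Add(4017, Function('g')(28, -18)), Add(Function('b')(Function('o')(5, -2)), -4976)) = Mul(Add(4017, Add(-35, -18)), Add(-42, -4976)) = Mul(Add(4017, -53), -5018) = Mul(3964, -5018) = -19891352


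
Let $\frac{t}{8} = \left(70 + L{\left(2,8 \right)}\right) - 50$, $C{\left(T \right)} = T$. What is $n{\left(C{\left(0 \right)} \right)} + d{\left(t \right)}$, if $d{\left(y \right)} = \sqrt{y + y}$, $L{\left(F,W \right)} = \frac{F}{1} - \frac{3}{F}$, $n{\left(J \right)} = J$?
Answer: $2 \sqrt{82} \approx 18.111$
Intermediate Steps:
$L{\left(F,W \right)} = F - \frac{3}{F}$ ($L{\left(F,W \right)} = F 1 - \frac{3}{F} = F - \frac{3}{F}$)
$t = 164$ ($t = 8 \left(\left(70 + \left(2 - \frac{3}{2}\right)\right) - 50\right) = 8 \left(\left(70 + \frac{1}{2}\right) - 50\right) = 8 \left(\frac{141}{2} - 50\right) = 8 \cdot \frac{41}{2} = 164$)
$d{\left(y \right)} = \sqrt{2} \sqrt{y}$ ($d{\left(y \right)} = \sqrt{2 y} = \sqrt{2} \sqrt{y}$)
$n{\left(C{\left(0 \right)} \right)} + d{\left(t \right)} = 0 + \sqrt{2} \sqrt{164} = 0 + \sqrt{2} \cdot 2 \sqrt{41} = 0 + 2 \sqrt{82} = 2 \sqrt{82}$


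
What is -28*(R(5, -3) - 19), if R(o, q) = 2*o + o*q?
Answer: 672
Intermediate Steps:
-28*(R(5, -3) - 19) = -28*(5*(2 - 3) - 19) = -28*(5*(-1) - 19) = -28*(-5 - 19) = -28*(-24) = 672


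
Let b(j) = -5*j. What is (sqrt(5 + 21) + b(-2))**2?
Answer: (10 + sqrt(26))**2 ≈ 227.98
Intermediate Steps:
(sqrt(5 + 21) + b(-2))**2 = (sqrt(5 + 21) - 5*(-2))**2 = (sqrt(26) + 10)**2 = (10 + sqrt(26))**2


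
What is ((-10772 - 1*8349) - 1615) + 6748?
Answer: -13988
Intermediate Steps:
((-10772 - 1*8349) - 1615) + 6748 = ((-10772 - 8349) - 1615) + 6748 = (-19121 - 1615) + 6748 = -20736 + 6748 = -13988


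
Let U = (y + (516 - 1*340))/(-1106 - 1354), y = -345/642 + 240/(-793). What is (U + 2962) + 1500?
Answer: 1862707672043/417466920 ≈ 4461.9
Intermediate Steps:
y = -142555/169702 (y = -345*1/642 + 240*(-1/793) = -115/214 - 240/793 = -142555/169702 ≈ -0.84003)
U = -29724997/417466920 (U = (-142555/169702 + (516 - 1*340))/(-1106 - 1354) = (-142555/169702 + (516 - 340))/(-2460) = (-142555/169702 + 176)*(-1/2460) = (29724997/169702)*(-1/2460) = -29724997/417466920 ≈ -0.071203)
(U + 2962) + 1500 = (-29724997/417466920 + 2962) + 1500 = 1236507292043/417466920 + 1500 = 1862707672043/417466920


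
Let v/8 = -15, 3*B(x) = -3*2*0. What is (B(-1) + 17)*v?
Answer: -2040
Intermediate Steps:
B(x) = 0 (B(x) = (-3*2*0)/3 = (-6*0)/3 = (1/3)*0 = 0)
v = -120 (v = 8*(-15) = -120)
(B(-1) + 17)*v = (0 + 17)*(-120) = 17*(-120) = -2040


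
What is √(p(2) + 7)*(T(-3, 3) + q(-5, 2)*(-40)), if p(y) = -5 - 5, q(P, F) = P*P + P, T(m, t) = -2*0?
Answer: -800*I*√3 ≈ -1385.6*I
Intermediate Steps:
T(m, t) = 0
q(P, F) = P + P² (q(P, F) = P² + P = P + P²)
p(y) = -10
√(p(2) + 7)*(T(-3, 3) + q(-5, 2)*(-40)) = √(-10 + 7)*(0 - 5*(1 - 5)*(-40)) = √(-3)*(0 - 5*(-4)*(-40)) = (I*√3)*(0 + 20*(-40)) = (I*√3)*(0 - 800) = (I*√3)*(-800) = -800*I*√3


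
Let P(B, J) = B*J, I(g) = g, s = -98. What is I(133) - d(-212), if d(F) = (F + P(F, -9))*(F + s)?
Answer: 525893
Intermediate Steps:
d(F) = -8*F*(-98 + F) (d(F) = (F + F*(-9))*(F - 98) = (F - 9*F)*(-98 + F) = (-8*F)*(-98 + F) = -8*F*(-98 + F))
I(133) - d(-212) = 133 - 8*(-212)*(98 - 1*(-212)) = 133 - 8*(-212)*(98 + 212) = 133 - 8*(-212)*310 = 133 - 1*(-525760) = 133 + 525760 = 525893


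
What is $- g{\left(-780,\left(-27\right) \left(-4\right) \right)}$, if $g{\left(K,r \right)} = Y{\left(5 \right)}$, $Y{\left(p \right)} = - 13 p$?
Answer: $65$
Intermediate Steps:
$g{\left(K,r \right)} = -65$ ($g{\left(K,r \right)} = \left(-13\right) 5 = -65$)
$- g{\left(-780,\left(-27\right) \left(-4\right) \right)} = \left(-1\right) \left(-65\right) = 65$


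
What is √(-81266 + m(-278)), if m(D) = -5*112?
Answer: I*√81826 ≈ 286.05*I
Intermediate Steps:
m(D) = -560
√(-81266 + m(-278)) = √(-81266 - 560) = √(-81826) = I*√81826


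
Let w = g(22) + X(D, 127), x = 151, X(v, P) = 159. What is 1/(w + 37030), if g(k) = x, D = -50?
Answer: 1/37340 ≈ 2.6781e-5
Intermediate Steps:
g(k) = 151
w = 310 (w = 151 + 159 = 310)
1/(w + 37030) = 1/(310 + 37030) = 1/37340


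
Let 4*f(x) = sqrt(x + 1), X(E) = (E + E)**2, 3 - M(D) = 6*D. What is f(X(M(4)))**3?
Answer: 1765*sqrt(1765)/64 ≈ 1158.6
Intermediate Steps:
M(D) = 3 - 6*D
X(E) = 4*E**2 (X(E) = (2*E)**2 = 4*E**2)
f(x) = sqrt(1 + x)/4 (f(x) = sqrt(x + 1)/4 = sqrt(1 + x)/4)
f(X(M(4)))**3 = (sqrt(1 + 4*(3 - 6*4)**2)/4)**3 = (sqrt(1 + 4*(3 - 24)**2)/4)**3 = (sqrt(1 + 4*(-21)**2)/4)**3 = (sqrt(1 + 4*441)/4)**3 = (sqrt(1 + 1764)/4)**3 = (sqrt(1765)/4)**3 = 1765*sqrt(1765)/64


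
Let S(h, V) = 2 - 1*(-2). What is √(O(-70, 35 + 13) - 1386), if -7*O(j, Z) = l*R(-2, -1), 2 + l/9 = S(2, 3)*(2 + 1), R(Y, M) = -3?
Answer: 6*I*√1834/7 ≈ 36.707*I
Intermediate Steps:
S(h, V) = 4 (S(h, V) = 2 + 2 = 4)
l = 90 (l = -18 + 9*(4*(2 + 1)) = -18 + 9*(4*3) = -18 + 9*12 = -18 + 108 = 90)
O(j, Z) = 270/7 (O(j, Z) = -90*(-3)/7 = -⅐*(-270) = 270/7)
√(O(-70, 35 + 13) - 1386) = √(270/7 - 1386) = √(-9432/7) = 6*I*√1834/7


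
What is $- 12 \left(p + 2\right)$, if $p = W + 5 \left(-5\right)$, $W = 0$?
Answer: $276$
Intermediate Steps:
$p = -25$ ($p = 0 + 5 \left(-5\right) = 0 - 25 = -25$)
$- 12 \left(p + 2\right) = - 12 \left(-25 + 2\right) = \left(-12\right) \left(-23\right) = 276$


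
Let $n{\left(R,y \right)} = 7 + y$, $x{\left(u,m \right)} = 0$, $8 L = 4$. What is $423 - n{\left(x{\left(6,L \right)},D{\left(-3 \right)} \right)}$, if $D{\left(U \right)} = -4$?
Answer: $420$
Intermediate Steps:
$L = \frac{1}{2}$ ($L = \frac{1}{8} \cdot 4 = \frac{1}{2} \approx 0.5$)
$423 - n{\left(x{\left(6,L \right)},D{\left(-3 \right)} \right)} = 423 - \left(7 - 4\right) = 423 - 3 = 420$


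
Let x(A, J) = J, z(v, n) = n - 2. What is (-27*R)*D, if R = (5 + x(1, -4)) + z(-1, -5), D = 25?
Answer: 4050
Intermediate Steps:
z(v, n) = -2 + n
R = -6 (R = (5 - 4) + (-2 - 5) = 1 - 7 = -6)
(-27*R)*D = -27*(-6)*25 = 162*25 = 4050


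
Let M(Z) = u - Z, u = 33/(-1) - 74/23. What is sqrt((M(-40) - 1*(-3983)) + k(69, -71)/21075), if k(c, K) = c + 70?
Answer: sqrt(37469172641433)/96945 ≈ 63.141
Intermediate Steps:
k(c, K) = 70 + c
u = -833/23 (u = 33*(-1) - 74*1/23 = -33 - 74/23 = -833/23 ≈ -36.217)
M(Z) = -833/23 - Z
sqrt((M(-40) - 1*(-3983)) + k(69, -71)/21075) = sqrt(((-833/23 - 1*(-40)) - 1*(-3983)) + (70 + 69)/21075) = sqrt(((-833/23 + 40) + 3983) + 139*(1/21075)) = sqrt((87/23 + 3983) + 139/21075) = sqrt(91696/23 + 139/21075) = sqrt(1932496397/484725) = sqrt(37469172641433)/96945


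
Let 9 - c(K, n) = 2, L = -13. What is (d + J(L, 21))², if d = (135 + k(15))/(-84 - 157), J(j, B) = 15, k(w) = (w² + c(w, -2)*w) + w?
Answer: 9828225/58081 ≈ 169.22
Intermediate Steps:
c(K, n) = 7 (c(K, n) = 9 - 1*2 = 9 - 2 = 7)
k(w) = w² + 8*w (k(w) = (w² + 7*w) + w = w² + 8*w)
d = -480/241 (d = (135 + 15*(8 + 15))/(-84 - 157) = (135 + 15*23)/(-241) = (135 + 345)*(-1/241) = 480*(-1/241) = -480/241 ≈ -1.9917)
(d + J(L, 21))² = (-480/241 + 15)² = (3135/241)² = 9828225/58081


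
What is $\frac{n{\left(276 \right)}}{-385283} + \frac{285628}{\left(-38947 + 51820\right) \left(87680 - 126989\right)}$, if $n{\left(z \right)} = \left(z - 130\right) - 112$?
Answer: $- \frac{18178922066}{27851819493033} \approx -0.0006527$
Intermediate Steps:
$n{\left(z \right)} = -242 + z$ ($n{\left(z \right)} = \left(-130 + z\right) - 112 = -242 + z$)
$\frac{n{\left(276 \right)}}{-385283} + \frac{285628}{\left(-38947 + 51820\right) \left(87680 - 126989\right)} = \frac{-242 + 276}{-385283} + \frac{285628}{\left(-38947 + 51820\right) \left(87680 - 126989\right)} = 34 \left(- \frac{1}{385283}\right) + \frac{285628}{12873 \left(-39309\right)} = - \frac{34}{385283} + \frac{285628}{-506024757} = - \frac{34}{385283} + 285628 \left(- \frac{1}{506024757}\right) = - \frac{34}{385283} - \frac{40804}{72289251} = - \frac{18178922066}{27851819493033}$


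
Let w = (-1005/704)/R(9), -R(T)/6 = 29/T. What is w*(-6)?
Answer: -9045/20416 ≈ -0.44303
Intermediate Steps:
R(T) = -174/T
w = 3015/40832 (w = (-1005/704)/((-174/9)) = (-1005*1/704)/((-174*⅑)) = -1005/(704*(-58/3)) = -1005/704*(-3/58) = 3015/40832 ≈ 0.073839)
w*(-6) = (3015/40832)*(-6) = -9045/20416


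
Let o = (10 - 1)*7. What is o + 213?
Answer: 276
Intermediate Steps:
o = 63 (o = 9*7 = 63)
o + 213 = 63 + 213 = 276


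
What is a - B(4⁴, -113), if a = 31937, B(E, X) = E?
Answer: 31681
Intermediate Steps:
a - B(4⁴, -113) = 31937 - 1*4⁴ = 31937 - 1*256 = 31937 - 256 = 31681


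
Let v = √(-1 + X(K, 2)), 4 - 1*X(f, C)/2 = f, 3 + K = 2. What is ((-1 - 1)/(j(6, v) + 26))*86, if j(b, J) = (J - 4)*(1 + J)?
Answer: -86/11 ≈ -7.8182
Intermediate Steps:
K = -1 (K = -3 + 2 = -1)
X(f, C) = 8 - 2*f
v = 3 (v = √(-1 + (8 - 2*(-1))) = √(-1 + (8 + 2)) = √(-1 + 10) = √9 = 3)
j(b, J) = (1 + J)*(-4 + J) (j(b, J) = (-4 + J)*(1 + J) = (1 + J)*(-4 + J))
((-1 - 1)/(j(6, v) + 26))*86 = ((-1 - 1)/((-4 + 3² - 3*3) + 26))*86 = -2/((-4 + 9 - 9) + 26)*86 = -2/(-4 + 26)*86 = -2/22*86 = -2*1/22*86 = -1/11*86 = -86/11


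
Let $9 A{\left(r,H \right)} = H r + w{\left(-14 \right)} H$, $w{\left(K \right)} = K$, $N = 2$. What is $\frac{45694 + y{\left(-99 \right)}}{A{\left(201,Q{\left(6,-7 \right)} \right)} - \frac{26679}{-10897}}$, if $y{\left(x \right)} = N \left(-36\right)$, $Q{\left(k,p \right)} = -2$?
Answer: $- \frac{4474286406}{3835367} \approx -1166.6$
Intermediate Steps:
$y{\left(x \right)} = -72$ ($y{\left(x \right)} = 2 \left(-36\right) = -72$)
$A{\left(r,H \right)} = - \frac{14 H}{9} + \frac{H r}{9}$ ($A{\left(r,H \right)} = \frac{H r - 14 H}{9} = \frac{- 14 H + H r}{9} = - \frac{14 H}{9} + \frac{H r}{9}$)
$\frac{45694 + y{\left(-99 \right)}}{A{\left(201,Q{\left(6,-7 \right)} \right)} - \frac{26679}{-10897}} = \frac{45694 - 72}{\frac{1}{9} \left(-2\right) \left(-14 + 201\right) - \frac{26679}{-10897}} = \frac{45622}{\frac{1}{9} \left(-2\right) 187 - - \frac{26679}{10897}} = \frac{45622}{- \frac{374}{9} + \frac{26679}{10897}} = \frac{45622}{- \frac{3835367}{98073}} = 45622 \left(- \frac{98073}{3835367}\right) = - \frac{4474286406}{3835367}$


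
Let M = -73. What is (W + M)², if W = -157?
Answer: 52900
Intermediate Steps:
(W + M)² = (-157 - 73)² = (-230)² = 52900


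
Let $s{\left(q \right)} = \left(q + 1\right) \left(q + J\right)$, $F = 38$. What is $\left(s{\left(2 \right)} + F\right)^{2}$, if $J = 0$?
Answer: $1936$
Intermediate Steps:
$s{\left(q \right)} = q \left(1 + q\right)$ ($s{\left(q \right)} = \left(q + 1\right) \left(q + 0\right) = \left(1 + q\right) q = q \left(1 + q\right)$)
$\left(s{\left(2 \right)} + F\right)^{2} = \left(2 \left(1 + 2\right) + 38\right)^{2} = \left(2 \cdot 3 + 38\right)^{2} = \left(6 + 38\right)^{2} = 44^{2} = 1936$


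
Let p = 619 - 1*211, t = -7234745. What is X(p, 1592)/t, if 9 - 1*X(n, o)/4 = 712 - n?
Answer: 236/1446949 ≈ 0.00016310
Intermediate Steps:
p = 408 (p = 619 - 211 = 408)
X(n, o) = -2812 + 4*n (X(n, o) = 36 - 4*(712 - n) = 36 + (-2848 + 4*n) = -2812 + 4*n)
X(p, 1592)/t = (-2812 + 4*408)/(-7234745) = (-2812 + 1632)*(-1/7234745) = -1180*(-1/7234745) = 236/1446949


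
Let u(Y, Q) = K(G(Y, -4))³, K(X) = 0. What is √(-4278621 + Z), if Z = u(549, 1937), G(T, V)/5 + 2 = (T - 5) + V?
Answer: I*√4278621 ≈ 2068.5*I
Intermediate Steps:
G(T, V) = -35 + 5*T + 5*V (G(T, V) = -10 + 5*((T - 5) + V) = -10 + 5*((-5 + T) + V) = -10 + 5*(-5 + T + V) = -10 + (-25 + 5*T + 5*V) = -35 + 5*T + 5*V)
u(Y, Q) = 0 (u(Y, Q) = 0³ = 0)
Z = 0
√(-4278621 + Z) = √(-4278621 + 0) = √(-4278621) = I*√4278621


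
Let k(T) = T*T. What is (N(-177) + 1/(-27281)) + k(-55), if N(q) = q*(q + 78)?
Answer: 560569987/27281 ≈ 20548.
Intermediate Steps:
k(T) = T²
N(q) = q*(78 + q)
(N(-177) + 1/(-27281)) + k(-55) = (-177*(78 - 177) + 1/(-27281)) + (-55)² = (-177*(-99) - 1/27281) + 3025 = (17523 - 1/27281) + 3025 = 478044962/27281 + 3025 = 560569987/27281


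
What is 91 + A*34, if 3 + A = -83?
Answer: -2833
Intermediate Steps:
A = -86 (A = -3 - 83 = -86)
91 + A*34 = 91 - 86*34 = 91 - 2924 = -2833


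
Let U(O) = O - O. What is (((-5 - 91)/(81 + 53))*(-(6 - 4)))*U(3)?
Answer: 0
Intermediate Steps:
U(O) = 0
(((-5 - 91)/(81 + 53))*(-(6 - 4)))*U(3) = (((-5 - 91)/(81 + 53))*(-(6 - 4)))*0 = ((-96/134)*(-1*2))*0 = (-96*1/134*(-2))*0 = -48/67*(-2)*0 = (96/67)*0 = 0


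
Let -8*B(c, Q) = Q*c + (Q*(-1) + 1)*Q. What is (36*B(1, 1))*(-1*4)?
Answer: 18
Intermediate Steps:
B(c, Q) = -Q*c/8 - Q*(1 - Q)/8 (B(c, Q) = -(Q*c + (Q*(-1) + 1)*Q)/8 = -(Q*c + (-Q + 1)*Q)/8 = -(Q*c + (1 - Q)*Q)/8 = -(Q*c + Q*(1 - Q))/8 = -Q*c/8 - Q*(1 - Q)/8)
(36*B(1, 1))*(-1*4) = (36*((⅛)*1*(-1 + 1 - 1*1)))*(-1*4) = (36*((⅛)*1*(-1 + 1 - 1)))*(-4) = (36*((⅛)*1*(-1)))*(-4) = (36*(-⅛))*(-4) = -9/2*(-4) = 18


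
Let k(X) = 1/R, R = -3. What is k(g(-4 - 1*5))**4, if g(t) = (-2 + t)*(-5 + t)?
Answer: 1/81 ≈ 0.012346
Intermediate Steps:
g(t) = (-5 + t)*(-2 + t)
k(X) = -1/3 (k(X) = 1/(-3) = -1/3)
k(g(-4 - 1*5))**4 = (-1/3)**4 = 1/81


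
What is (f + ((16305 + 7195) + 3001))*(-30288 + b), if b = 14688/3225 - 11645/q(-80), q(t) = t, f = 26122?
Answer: -27278268127947/17200 ≈ -1.5859e+9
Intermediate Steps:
b = 2582011/17200 (b = 14688/3225 - 11645/(-80) = 14688*(1/3225) - 11645*(-1/80) = 4896/1075 + 2329/16 = 2582011/17200 ≈ 150.12)
(f + ((16305 + 7195) + 3001))*(-30288 + b) = (26122 + ((16305 + 7195) + 3001))*(-30288 + 2582011/17200) = (26122 + (23500 + 3001))*(-518371589/17200) = (26122 + 26501)*(-518371589/17200) = 52623*(-518371589/17200) = -27278268127947/17200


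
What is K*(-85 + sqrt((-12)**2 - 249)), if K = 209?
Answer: -17765 + 209*I*sqrt(105) ≈ -17765.0 + 2141.6*I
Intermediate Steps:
K*(-85 + sqrt((-12)**2 - 249)) = 209*(-85 + sqrt((-12)**2 - 249)) = 209*(-85 + sqrt(144 - 249)) = 209*(-85 + sqrt(-105)) = 209*(-85 + I*sqrt(105)) = -17765 + 209*I*sqrt(105)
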